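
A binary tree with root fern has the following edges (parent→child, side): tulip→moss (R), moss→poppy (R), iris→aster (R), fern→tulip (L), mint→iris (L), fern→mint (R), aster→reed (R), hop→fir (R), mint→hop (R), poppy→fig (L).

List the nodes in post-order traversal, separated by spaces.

fig poppy moss tulip reed aster iris fir hop mint fern

Post-order visits the left subtree, then the right subtree, then the node.
At fern: go left to tulip.
  At tulip: no left child.
  At tulip: go right to moss.
    At moss: no left child.
    At moss: go right to poppy.
      At poppy: go left to fig.
        fig is a leaf — visit fig.
      At poppy: no right child.
      Visit poppy.
    Visit moss.
  Visit tulip.
At fern: go right to mint.
  At mint: go left to iris.
    At iris: no left child.
    At iris: go right to aster.
      At aster: no left child.
      At aster: go right to reed.
        reed is a leaf — visit reed.
      Visit aster.
    Visit iris.
  At mint: go right to hop.
    At hop: no left child.
    At hop: go right to fir.
      fir is a leaf — visit fir.
    Visit hop.
  Visit mint.
Visit fern.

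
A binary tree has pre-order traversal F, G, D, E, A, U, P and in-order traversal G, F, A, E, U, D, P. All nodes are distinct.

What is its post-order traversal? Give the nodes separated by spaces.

G A U E P D F

The first element of pre-order is the root; it splits in-order into left and right subtrees.
Root F: left subtree has 1 node {G}, right has 5 {A, E, U, D, P}.
  Root D: left subtree has 3 nodes {A, E, U}, right has 1 {P}.
    Root E: left subtree has 1 node {A}, right has 1 {U}.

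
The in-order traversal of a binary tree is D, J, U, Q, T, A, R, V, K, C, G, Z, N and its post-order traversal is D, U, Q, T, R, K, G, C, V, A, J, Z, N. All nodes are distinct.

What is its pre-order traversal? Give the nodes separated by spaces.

The last element of post-order is the root; it splits in-order into left and right subtrees.
Root N: left subtree has 12 nodes {D, J, U, Q, T, A, R, V, K, C, G, Z}, right has 0 { }.
  Root Z: left subtree has 11 nodes {D, J, U, Q, T, A, R, V, K, C, G}, right has 0 { }.
    Root J: left subtree has 1 node {D}, right has 9 {U, Q, T, A, R, V, K, C, G}.
      Root A: left subtree has 3 nodes {U, Q, T}, right has 5 {R, V, K, C, G}.
        Root T: left subtree has 2 nodes {U, Q}, right has 0 { }.
          Root Q: left subtree has 1 node {U}, right has 0 { }.
        Root V: left subtree has 1 node {R}, right has 3 {K, C, G}.
          Root C: left subtree has 1 node {K}, right has 1 {G}.

N Z J D A T Q U V R C K G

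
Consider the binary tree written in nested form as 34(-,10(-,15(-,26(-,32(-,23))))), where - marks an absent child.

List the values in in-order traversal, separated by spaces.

34 10 15 26 32 23

In-order visits the left subtree, then the node, then the right subtree.
At 34: no left child.
Visit 34.
At 34: go right to 10.
  At 10: no left child.
  Visit 10.
  At 10: go right to 15.
    At 15: no left child.
    Visit 15.
    At 15: go right to 26.
      At 26: no left child.
      Visit 26.
      At 26: go right to 32.
        At 32: no left child.
        Visit 32.
        At 32: go right to 23.
          23 is a leaf — visit 23.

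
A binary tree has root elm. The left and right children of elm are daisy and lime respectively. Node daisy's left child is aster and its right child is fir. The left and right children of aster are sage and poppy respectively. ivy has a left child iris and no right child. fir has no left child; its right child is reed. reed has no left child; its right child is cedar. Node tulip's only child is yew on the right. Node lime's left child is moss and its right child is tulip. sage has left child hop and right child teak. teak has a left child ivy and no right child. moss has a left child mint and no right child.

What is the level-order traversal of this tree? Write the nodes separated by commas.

Level-order visits nodes level by level from the root, left to right within each level.
Level 0: elm
Level 1: daisy, lime
Level 2: aster, fir, moss, tulip
Level 3: sage, poppy, reed, mint, yew
Level 4: hop, teak, cedar
Level 5: ivy
Level 6: iris

elm, daisy, lime, aster, fir, moss, tulip, sage, poppy, reed, mint, yew, hop, teak, cedar, ivy, iris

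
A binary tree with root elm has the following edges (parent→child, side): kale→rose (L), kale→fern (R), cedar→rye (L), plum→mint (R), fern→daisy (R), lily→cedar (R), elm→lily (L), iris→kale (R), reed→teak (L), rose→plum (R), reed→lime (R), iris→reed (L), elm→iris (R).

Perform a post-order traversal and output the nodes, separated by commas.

rye, cedar, lily, teak, lime, reed, mint, plum, rose, daisy, fern, kale, iris, elm

Post-order visits the left subtree, then the right subtree, then the node.
At elm: go left to lily.
  At lily: no left child.
  At lily: go right to cedar.
    At cedar: go left to rye.
      rye is a leaf — visit rye.
    At cedar: no right child.
    Visit cedar.
  Visit lily.
At elm: go right to iris.
  At iris: go left to reed.
    At reed: go left to teak.
      teak is a leaf — visit teak.
    At reed: go right to lime.
      lime is a leaf — visit lime.
    Visit reed.
  At iris: go right to kale.
    At kale: go left to rose.
      At rose: no left child.
      At rose: go right to plum.
        At plum: no left child.
        At plum: go right to mint.
          mint is a leaf — visit mint.
        Visit plum.
      Visit rose.
    At kale: go right to fern.
      At fern: no left child.
      At fern: go right to daisy.
        daisy is a leaf — visit daisy.
      Visit fern.
    Visit kale.
  Visit iris.
Visit elm.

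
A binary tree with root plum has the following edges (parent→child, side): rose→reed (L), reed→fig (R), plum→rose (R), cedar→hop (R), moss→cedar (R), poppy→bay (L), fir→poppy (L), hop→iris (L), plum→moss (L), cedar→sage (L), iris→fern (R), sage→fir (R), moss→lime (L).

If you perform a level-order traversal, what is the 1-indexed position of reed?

Level-order visits nodes level by level from the root, left to right within each level.
Level 0: plum
Level 1: moss, rose
Level 2: lime, cedar, reed
Level 3: sage, hop, fig
Level 4: fir, iris
Level 5: poppy, fern
Level 6: bay
Full level-order sequence: plum, moss, rose, lime, cedar, reed, sage, hop, fig, fir, iris, poppy, fern, bay.

6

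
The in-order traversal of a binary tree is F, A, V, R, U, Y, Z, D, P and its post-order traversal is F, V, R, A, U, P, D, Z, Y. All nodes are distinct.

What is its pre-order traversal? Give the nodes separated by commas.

Y, U, A, F, R, V, Z, D, P

The last element of post-order is the root; it splits in-order into left and right subtrees.
Root Y: left subtree has 5 nodes {F, A, V, R, U}, right has 3 {Z, D, P}.
  Root U: left subtree has 4 nodes {F, A, V, R}, right has 0 { }.
    Root A: left subtree has 1 node {F}, right has 2 {V, R}.
      Root R: left subtree has 1 node {V}, right has 0 { }.
  Root Z: left subtree has 0 nodes { }, right has 2 {D, P}.
    Root D: left subtree has 0 nodes { }, right has 1 {P}.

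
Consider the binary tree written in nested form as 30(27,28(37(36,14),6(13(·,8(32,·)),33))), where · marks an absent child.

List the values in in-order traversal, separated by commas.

In-order visits the left subtree, then the node, then the right subtree.
At 30: go left to 27.
  27 is a leaf — visit 27.
Visit 30.
At 30: go right to 28.
  At 28: go left to 37.
    At 37: go left to 36.
      36 is a leaf — visit 36.
    Visit 37.
    At 37: go right to 14.
      14 is a leaf — visit 14.
  Visit 28.
  At 28: go right to 6.
    At 6: go left to 13.
      At 13: no left child.
      Visit 13.
      At 13: go right to 8.
        At 8: go left to 32.
          32 is a leaf — visit 32.
        Visit 8.
        At 8: no right child.
    Visit 6.
    At 6: go right to 33.
      33 is a leaf — visit 33.

27, 30, 36, 37, 14, 28, 13, 32, 8, 6, 33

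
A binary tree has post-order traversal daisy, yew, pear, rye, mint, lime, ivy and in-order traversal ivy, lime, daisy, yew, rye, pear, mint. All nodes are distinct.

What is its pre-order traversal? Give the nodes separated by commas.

ivy, lime, mint, rye, yew, daisy, pear

The last element of post-order is the root; it splits in-order into left and right subtrees.
Root ivy: left subtree has 0 nodes { }, right has 6 {lime, daisy, yew, rye, pear, mint}.
  Root lime: left subtree has 0 nodes { }, right has 5 {daisy, yew, rye, pear, mint}.
    Root mint: left subtree has 4 nodes {daisy, yew, rye, pear}, right has 0 { }.
      Root rye: left subtree has 2 nodes {daisy, yew}, right has 1 {pear}.
        Root yew: left subtree has 1 node {daisy}, right has 0 { }.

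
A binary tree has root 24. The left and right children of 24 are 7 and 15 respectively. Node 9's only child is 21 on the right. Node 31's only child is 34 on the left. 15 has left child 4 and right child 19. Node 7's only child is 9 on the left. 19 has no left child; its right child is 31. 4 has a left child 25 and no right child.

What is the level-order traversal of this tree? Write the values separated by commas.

Level-order visits nodes level by level from the root, left to right within each level.
Level 0: 24
Level 1: 7, 15
Level 2: 9, 4, 19
Level 3: 21, 25, 31
Level 4: 34

24, 7, 15, 9, 4, 19, 21, 25, 31, 34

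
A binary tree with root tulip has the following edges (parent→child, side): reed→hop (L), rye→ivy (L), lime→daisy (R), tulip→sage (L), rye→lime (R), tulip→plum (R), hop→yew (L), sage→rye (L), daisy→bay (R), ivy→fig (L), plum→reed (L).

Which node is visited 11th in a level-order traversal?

Level-order visits nodes level by level from the root, left to right within each level.
Level 0: tulip
Level 1: sage, plum
Level 2: rye, reed
Level 3: ivy, lime, hop
Level 4: fig, daisy, yew
Level 5: bay
Full level-order sequence: tulip, sage, plum, rye, reed, ivy, lime, hop, fig, daisy, yew, bay.

yew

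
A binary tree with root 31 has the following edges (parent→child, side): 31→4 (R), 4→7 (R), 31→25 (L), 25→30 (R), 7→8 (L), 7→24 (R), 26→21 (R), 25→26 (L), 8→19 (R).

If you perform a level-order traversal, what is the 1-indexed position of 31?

1

Level-order visits nodes level by level from the root, left to right within each level.
Level 0: 31
Level 1: 25, 4
Level 2: 26, 30, 7
Level 3: 21, 8, 24
Level 4: 19
Full level-order sequence: 31, 25, 4, 26, 30, 7, 21, 8, 24, 19.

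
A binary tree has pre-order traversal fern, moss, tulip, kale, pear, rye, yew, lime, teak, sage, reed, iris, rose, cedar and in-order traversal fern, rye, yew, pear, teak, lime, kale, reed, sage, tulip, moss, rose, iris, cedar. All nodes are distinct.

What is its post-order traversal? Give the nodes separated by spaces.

yew rye teak lime pear reed sage kale tulip rose cedar iris moss fern

The first element of pre-order is the root; it splits in-order into left and right subtrees.
Root fern: left subtree has 0 nodes { }, right has 13 {rye, yew, pear, teak, lime, kale, reed, sage, tulip, moss, rose, iris, cedar}.
  Root moss: left subtree has 9 nodes {rye, yew, pear, teak, lime, kale, reed, sage, tulip}, right has 3 {rose, iris, cedar}.
    Root tulip: left subtree has 8 nodes {rye, yew, pear, teak, lime, kale, reed, sage}, right has 0 { }.
      Root kale: left subtree has 5 nodes {rye, yew, pear, teak, lime}, right has 2 {reed, sage}.
        Root pear: left subtree has 2 nodes {rye, yew}, right has 2 {teak, lime}.
          Root rye: left subtree has 0 nodes { }, right has 1 {yew}.
          Root lime: left subtree has 1 node {teak}, right has 0 { }.
        Root sage: left subtree has 1 node {reed}, right has 0 { }.
    Root iris: left subtree has 1 node {rose}, right has 1 {cedar}.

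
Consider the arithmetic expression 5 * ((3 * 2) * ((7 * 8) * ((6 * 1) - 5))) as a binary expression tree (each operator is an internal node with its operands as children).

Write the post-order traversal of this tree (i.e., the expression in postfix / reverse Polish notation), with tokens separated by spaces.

Post-order on an expression tree gives postfix notation: for each operator, emit left operand, right operand, then the operator.

5 3 2 * 7 8 * 6 1 * 5 - * * *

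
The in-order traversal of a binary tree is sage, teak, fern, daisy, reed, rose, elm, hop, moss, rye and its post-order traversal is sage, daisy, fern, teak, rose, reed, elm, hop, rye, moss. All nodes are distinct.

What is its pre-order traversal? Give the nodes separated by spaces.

moss hop elm reed teak sage fern daisy rose rye

The last element of post-order is the root; it splits in-order into left and right subtrees.
Root moss: left subtree has 8 nodes {sage, teak, fern, daisy, reed, rose, elm, hop}, right has 1 {rye}.
  Root hop: left subtree has 7 nodes {sage, teak, fern, daisy, reed, rose, elm}, right has 0 { }.
    Root elm: left subtree has 6 nodes {sage, teak, fern, daisy, reed, rose}, right has 0 { }.
      Root reed: left subtree has 4 nodes {sage, teak, fern, daisy}, right has 1 {rose}.
        Root teak: left subtree has 1 node {sage}, right has 2 {fern, daisy}.
          Root fern: left subtree has 0 nodes { }, right has 1 {daisy}.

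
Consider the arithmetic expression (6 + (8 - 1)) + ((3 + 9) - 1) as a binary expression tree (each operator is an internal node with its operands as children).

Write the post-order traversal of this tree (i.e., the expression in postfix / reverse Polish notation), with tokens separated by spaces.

6 8 1 - + 3 9 + 1 - +

Post-order on an expression tree gives postfix notation: for each operator, emit left operand, right operand, then the operator.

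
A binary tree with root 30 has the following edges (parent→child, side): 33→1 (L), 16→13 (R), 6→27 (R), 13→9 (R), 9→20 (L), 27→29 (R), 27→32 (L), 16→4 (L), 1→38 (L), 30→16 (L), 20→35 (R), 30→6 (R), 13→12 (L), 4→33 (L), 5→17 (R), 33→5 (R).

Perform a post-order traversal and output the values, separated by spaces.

38 1 17 5 33 4 12 35 20 9 13 16 32 29 27 6 30

Post-order visits the left subtree, then the right subtree, then the node.
At 30: go left to 16.
  At 16: go left to 4.
    At 4: go left to 33.
      At 33: go left to 1.
        At 1: go left to 38.
          38 is a leaf — visit 38.
        At 1: no right child.
        Visit 1.
      At 33: go right to 5.
        At 5: no left child.
        At 5: go right to 17.
          17 is a leaf — visit 17.
        Visit 5.
      Visit 33.
    At 4: no right child.
    Visit 4.
  At 16: go right to 13.
    At 13: go left to 12.
      12 is a leaf — visit 12.
    At 13: go right to 9.
      At 9: go left to 20.
        At 20: no left child.
        At 20: go right to 35.
          35 is a leaf — visit 35.
        Visit 20.
      At 9: no right child.
      Visit 9.
    Visit 13.
  Visit 16.
At 30: go right to 6.
  At 6: no left child.
  At 6: go right to 27.
    At 27: go left to 32.
      32 is a leaf — visit 32.
    At 27: go right to 29.
      29 is a leaf — visit 29.
    Visit 27.
  Visit 6.
Visit 30.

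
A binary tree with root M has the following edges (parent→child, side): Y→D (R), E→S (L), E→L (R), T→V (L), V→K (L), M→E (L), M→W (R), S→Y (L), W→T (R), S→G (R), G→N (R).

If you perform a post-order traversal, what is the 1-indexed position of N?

3

Post-order visits the left subtree, then the right subtree, then the node.
At M: go left to E.
  At E: go left to S.
    At S: go left to Y.
      At Y: no left child.
      At Y: go right to D.
        D is a leaf — visit D.
      Visit Y.
    At S: go right to G.
      At G: no left child.
      At G: go right to N.
        N is a leaf — visit N.
      Visit G.
    Visit S.
  At E: go right to L.
    L is a leaf — visit L.
  Visit E.
At M: go right to W.
  At W: no left child.
  At W: go right to T.
    At T: go left to V.
      At V: go left to K.
        K is a leaf — visit K.
      At V: no right child.
      Visit V.
    At T: no right child.
    Visit T.
  Visit W.
Visit M.
Full post-order sequence: D, Y, N, G, S, L, E, K, V, T, W, M.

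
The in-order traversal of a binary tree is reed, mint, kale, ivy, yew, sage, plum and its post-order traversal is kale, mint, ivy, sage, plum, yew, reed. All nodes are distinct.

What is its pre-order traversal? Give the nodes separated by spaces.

reed yew ivy mint kale plum sage

The last element of post-order is the root; it splits in-order into left and right subtrees.
Root reed: left subtree has 0 nodes { }, right has 6 {mint, kale, ivy, yew, sage, plum}.
  Root yew: left subtree has 3 nodes {mint, kale, ivy}, right has 2 {sage, plum}.
    Root ivy: left subtree has 2 nodes {mint, kale}, right has 0 { }.
      Root mint: left subtree has 0 nodes { }, right has 1 {kale}.
    Root plum: left subtree has 1 node {sage}, right has 0 { }.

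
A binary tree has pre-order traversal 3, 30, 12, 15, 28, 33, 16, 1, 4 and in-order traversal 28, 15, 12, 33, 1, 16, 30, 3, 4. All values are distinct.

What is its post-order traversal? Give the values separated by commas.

The first element of pre-order is the root; it splits in-order into left and right subtrees.
Root 3: left subtree has 7 nodes {28, 15, 12, 33, 1, 16, 30}, right has 1 {4}.
  Root 30: left subtree has 6 nodes {28, 15, 12, 33, 1, 16}, right has 0 { }.
    Root 12: left subtree has 2 nodes {28, 15}, right has 3 {33, 1, 16}.
      Root 15: left subtree has 1 node {28}, right has 0 { }.
      Root 33: left subtree has 0 nodes { }, right has 2 {1, 16}.
        Root 16: left subtree has 1 node {1}, right has 0 { }.

28, 15, 1, 16, 33, 12, 30, 4, 3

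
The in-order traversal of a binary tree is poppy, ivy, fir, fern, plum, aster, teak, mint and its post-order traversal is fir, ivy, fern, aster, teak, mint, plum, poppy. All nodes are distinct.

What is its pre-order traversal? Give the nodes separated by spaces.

The last element of post-order is the root; it splits in-order into left and right subtrees.
Root poppy: left subtree has 0 nodes { }, right has 7 {ivy, fir, fern, plum, aster, teak, mint}.
  Root plum: left subtree has 3 nodes {ivy, fir, fern}, right has 3 {aster, teak, mint}.
    Root fern: left subtree has 2 nodes {ivy, fir}, right has 0 { }.
      Root ivy: left subtree has 0 nodes { }, right has 1 {fir}.
    Root mint: left subtree has 2 nodes {aster, teak}, right has 0 { }.
      Root teak: left subtree has 1 node {aster}, right has 0 { }.

poppy plum fern ivy fir mint teak aster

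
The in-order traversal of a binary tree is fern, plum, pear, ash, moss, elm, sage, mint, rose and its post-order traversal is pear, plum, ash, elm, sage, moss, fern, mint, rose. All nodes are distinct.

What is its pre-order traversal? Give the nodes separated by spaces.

The last element of post-order is the root; it splits in-order into left and right subtrees.
Root rose: left subtree has 8 nodes {fern, plum, pear, ash, moss, elm, sage, mint}, right has 0 { }.
  Root mint: left subtree has 7 nodes {fern, plum, pear, ash, moss, elm, sage}, right has 0 { }.
    Root fern: left subtree has 0 nodes { }, right has 6 {plum, pear, ash, moss, elm, sage}.
      Root moss: left subtree has 3 nodes {plum, pear, ash}, right has 2 {elm, sage}.
        Root ash: left subtree has 2 nodes {plum, pear}, right has 0 { }.
          Root plum: left subtree has 0 nodes { }, right has 1 {pear}.
        Root sage: left subtree has 1 node {elm}, right has 0 { }.

rose mint fern moss ash plum pear sage elm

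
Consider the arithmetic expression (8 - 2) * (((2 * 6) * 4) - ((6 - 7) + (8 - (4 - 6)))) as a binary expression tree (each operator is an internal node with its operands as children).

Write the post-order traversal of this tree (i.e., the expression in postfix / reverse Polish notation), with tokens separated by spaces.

8 2 - 2 6 * 4 * 6 7 - 8 4 6 - - + - *

Post-order on an expression tree gives postfix notation: for each operator, emit left operand, right operand, then the operator.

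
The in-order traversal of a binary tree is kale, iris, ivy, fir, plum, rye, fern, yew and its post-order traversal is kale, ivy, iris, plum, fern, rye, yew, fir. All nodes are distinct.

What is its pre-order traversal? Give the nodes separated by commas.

fir, iris, kale, ivy, yew, rye, plum, fern

The last element of post-order is the root; it splits in-order into left and right subtrees.
Root fir: left subtree has 3 nodes {kale, iris, ivy}, right has 4 {plum, rye, fern, yew}.
  Root iris: left subtree has 1 node {kale}, right has 1 {ivy}.
  Root yew: left subtree has 3 nodes {plum, rye, fern}, right has 0 { }.
    Root rye: left subtree has 1 node {plum}, right has 1 {fern}.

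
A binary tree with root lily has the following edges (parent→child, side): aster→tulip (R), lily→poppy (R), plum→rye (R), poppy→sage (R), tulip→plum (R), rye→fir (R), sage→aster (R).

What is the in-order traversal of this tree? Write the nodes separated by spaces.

lily poppy sage aster tulip plum rye fir

In-order visits the left subtree, then the node, then the right subtree.
At lily: no left child.
Visit lily.
At lily: go right to poppy.
  At poppy: no left child.
  Visit poppy.
  At poppy: go right to sage.
    At sage: no left child.
    Visit sage.
    At sage: go right to aster.
      At aster: no left child.
      Visit aster.
      At aster: go right to tulip.
        At tulip: no left child.
        Visit tulip.
        At tulip: go right to plum.
          At plum: no left child.
          Visit plum.
          At plum: go right to rye.
            At rye: no left child.
            Visit rye.
            At rye: go right to fir.
              fir is a leaf — visit fir.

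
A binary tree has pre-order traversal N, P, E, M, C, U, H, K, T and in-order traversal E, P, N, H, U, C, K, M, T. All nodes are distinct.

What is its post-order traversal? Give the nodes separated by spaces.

E P H U K C T M N

The first element of pre-order is the root; it splits in-order into left and right subtrees.
Root N: left subtree has 2 nodes {E, P}, right has 6 {H, U, C, K, M, T}.
  Root P: left subtree has 1 node {E}, right has 0 { }.
  Root M: left subtree has 4 nodes {H, U, C, K}, right has 1 {T}.
    Root C: left subtree has 2 nodes {H, U}, right has 1 {K}.
      Root U: left subtree has 1 node {H}, right has 0 { }.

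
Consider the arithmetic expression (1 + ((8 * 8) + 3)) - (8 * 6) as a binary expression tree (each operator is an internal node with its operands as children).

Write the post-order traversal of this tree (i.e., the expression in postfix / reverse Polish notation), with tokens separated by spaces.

1 8 8 * 3 + + 8 6 * -

Post-order on an expression tree gives postfix notation: for each operator, emit left operand, right operand, then the operator.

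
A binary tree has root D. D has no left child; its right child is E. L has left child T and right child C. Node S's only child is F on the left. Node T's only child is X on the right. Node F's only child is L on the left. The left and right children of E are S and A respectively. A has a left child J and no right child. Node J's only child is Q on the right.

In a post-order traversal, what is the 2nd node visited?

Post-order visits the left subtree, then the right subtree, then the node.
At D: no left child.
At D: go right to E.
  At E: go left to S.
    At S: go left to F.
      At F: go left to L.
        At L: go left to T.
          At T: no left child.
          At T: go right to X.
            X is a leaf — visit X.
          Visit T.
        At L: go right to C.
          C is a leaf — visit C.
        Visit L.
      At F: no right child.
      Visit F.
    At S: no right child.
    Visit S.
  At E: go right to A.
    At A: go left to J.
      At J: no left child.
      At J: go right to Q.
        Q is a leaf — visit Q.
      Visit J.
    At A: no right child.
    Visit A.
  Visit E.
Visit D.
Full post-order sequence: X, T, C, L, F, S, Q, J, A, E, D.

T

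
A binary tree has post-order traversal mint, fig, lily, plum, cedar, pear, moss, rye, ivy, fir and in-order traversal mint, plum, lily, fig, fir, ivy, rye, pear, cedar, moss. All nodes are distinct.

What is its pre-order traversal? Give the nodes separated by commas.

fir, plum, mint, lily, fig, ivy, rye, moss, pear, cedar

The last element of post-order is the root; it splits in-order into left and right subtrees.
Root fir: left subtree has 4 nodes {mint, plum, lily, fig}, right has 5 {ivy, rye, pear, cedar, moss}.
  Root plum: left subtree has 1 node {mint}, right has 2 {lily, fig}.
    Root lily: left subtree has 0 nodes { }, right has 1 {fig}.
  Root ivy: left subtree has 0 nodes { }, right has 4 {rye, pear, cedar, moss}.
    Root rye: left subtree has 0 nodes { }, right has 3 {pear, cedar, moss}.
      Root moss: left subtree has 2 nodes {pear, cedar}, right has 0 { }.
        Root pear: left subtree has 0 nodes { }, right has 1 {cedar}.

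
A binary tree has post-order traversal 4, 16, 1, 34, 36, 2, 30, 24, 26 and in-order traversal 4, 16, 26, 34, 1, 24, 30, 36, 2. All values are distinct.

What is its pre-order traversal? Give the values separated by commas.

26, 16, 4, 24, 34, 1, 30, 2, 36

The last element of post-order is the root; it splits in-order into left and right subtrees.
Root 26: left subtree has 2 nodes {4, 16}, right has 6 {34, 1, 24, 30, 36, 2}.
  Root 16: left subtree has 1 node {4}, right has 0 { }.
  Root 24: left subtree has 2 nodes {34, 1}, right has 3 {30, 36, 2}.
    Root 34: left subtree has 0 nodes { }, right has 1 {1}.
    Root 30: left subtree has 0 nodes { }, right has 2 {36, 2}.
      Root 2: left subtree has 1 node {36}, right has 0 { }.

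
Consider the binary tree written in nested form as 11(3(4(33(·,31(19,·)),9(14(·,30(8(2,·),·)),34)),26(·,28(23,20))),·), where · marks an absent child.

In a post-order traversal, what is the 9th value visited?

Post-order visits the left subtree, then the right subtree, then the node.
At 11: go left to 3.
  At 3: go left to 4.
    At 4: go left to 33.
      At 33: no left child.
      At 33: go right to 31.
        At 31: go left to 19.
          19 is a leaf — visit 19.
        At 31: no right child.
        Visit 31.
      Visit 33.
    At 4: go right to 9.
      At 9: go left to 14.
        At 14: no left child.
        At 14: go right to 30.
          At 30: go left to 8.
            At 8: go left to 2.
              2 is a leaf — visit 2.
            At 8: no right child.
            Visit 8.
          At 30: no right child.
          Visit 30.
        Visit 14.
      At 9: go right to 34.
        34 is a leaf — visit 34.
      Visit 9.
    Visit 4.
  At 3: go right to 26.
    At 26: no left child.
    At 26: go right to 28.
      At 28: go left to 23.
        23 is a leaf — visit 23.
      At 28: go right to 20.
        20 is a leaf — visit 20.
      Visit 28.
    Visit 26.
  Visit 3.
At 11: no right child.
Visit 11.
Full post-order sequence: 19, 31, 33, 2, 8, 30, 14, 34, 9, 4, 23, 20, 28, 26, 3, 11.

9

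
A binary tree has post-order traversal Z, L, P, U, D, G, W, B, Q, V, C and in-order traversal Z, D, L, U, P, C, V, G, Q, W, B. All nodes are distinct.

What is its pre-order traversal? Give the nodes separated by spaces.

The last element of post-order is the root; it splits in-order into left and right subtrees.
Root C: left subtree has 5 nodes {Z, D, L, U, P}, right has 5 {V, G, Q, W, B}.
  Root D: left subtree has 1 node {Z}, right has 3 {L, U, P}.
    Root U: left subtree has 1 node {L}, right has 1 {P}.
  Root V: left subtree has 0 nodes { }, right has 4 {G, Q, W, B}.
    Root Q: left subtree has 1 node {G}, right has 2 {W, B}.
      Root B: left subtree has 1 node {W}, right has 0 { }.

C D Z U L P V Q G B W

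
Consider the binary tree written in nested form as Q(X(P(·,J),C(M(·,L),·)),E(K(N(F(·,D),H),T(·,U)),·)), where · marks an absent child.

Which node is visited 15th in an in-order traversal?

E

In-order visits the left subtree, then the node, then the right subtree.
At Q: go left to X.
  At X: go left to P.
    At P: no left child.
    Visit P.
    At P: go right to J.
      J is a leaf — visit J.
  Visit X.
  At X: go right to C.
    At C: go left to M.
      At M: no left child.
      Visit M.
      At M: go right to L.
        L is a leaf — visit L.
    Visit C.
    At C: no right child.
Visit Q.
At Q: go right to E.
  At E: go left to K.
    At K: go left to N.
      At N: go left to F.
        At F: no left child.
        Visit F.
        At F: go right to D.
          D is a leaf — visit D.
      Visit N.
      At N: go right to H.
        H is a leaf — visit H.
    Visit K.
    At K: go right to T.
      At T: no left child.
      Visit T.
      At T: go right to U.
        U is a leaf — visit U.
  Visit E.
  At E: no right child.
Full in-order sequence: P, J, X, M, L, C, Q, F, D, N, H, K, T, U, E.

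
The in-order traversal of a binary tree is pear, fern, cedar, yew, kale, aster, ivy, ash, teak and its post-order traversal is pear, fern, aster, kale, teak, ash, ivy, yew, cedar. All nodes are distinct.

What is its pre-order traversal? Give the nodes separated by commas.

The last element of post-order is the root; it splits in-order into left and right subtrees.
Root cedar: left subtree has 2 nodes {pear, fern}, right has 6 {yew, kale, aster, ivy, ash, teak}.
  Root fern: left subtree has 1 node {pear}, right has 0 { }.
  Root yew: left subtree has 0 nodes { }, right has 5 {kale, aster, ivy, ash, teak}.
    Root ivy: left subtree has 2 nodes {kale, aster}, right has 2 {ash, teak}.
      Root kale: left subtree has 0 nodes { }, right has 1 {aster}.
      Root ash: left subtree has 0 nodes { }, right has 1 {teak}.

cedar, fern, pear, yew, ivy, kale, aster, ash, teak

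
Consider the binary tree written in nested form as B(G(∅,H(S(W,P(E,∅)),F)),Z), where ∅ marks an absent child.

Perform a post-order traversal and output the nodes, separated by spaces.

Post-order visits the left subtree, then the right subtree, then the node.
At B: go left to G.
  At G: no left child.
  At G: go right to H.
    At H: go left to S.
      At S: go left to W.
        W is a leaf — visit W.
      At S: go right to P.
        At P: go left to E.
          E is a leaf — visit E.
        At P: no right child.
        Visit P.
      Visit S.
    At H: go right to F.
      F is a leaf — visit F.
    Visit H.
  Visit G.
At B: go right to Z.
  Z is a leaf — visit Z.
Visit B.

W E P S F H G Z B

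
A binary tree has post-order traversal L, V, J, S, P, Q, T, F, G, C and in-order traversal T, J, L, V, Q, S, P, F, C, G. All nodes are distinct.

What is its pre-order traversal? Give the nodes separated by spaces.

C F T Q J V L P S G

The last element of post-order is the root; it splits in-order into left and right subtrees.
Root C: left subtree has 8 nodes {T, J, L, V, Q, S, P, F}, right has 1 {G}.
  Root F: left subtree has 7 nodes {T, J, L, V, Q, S, P}, right has 0 { }.
    Root T: left subtree has 0 nodes { }, right has 6 {J, L, V, Q, S, P}.
      Root Q: left subtree has 3 nodes {J, L, V}, right has 2 {S, P}.
        Root J: left subtree has 0 nodes { }, right has 2 {L, V}.
          Root V: left subtree has 1 node {L}, right has 0 { }.
        Root P: left subtree has 1 node {S}, right has 0 { }.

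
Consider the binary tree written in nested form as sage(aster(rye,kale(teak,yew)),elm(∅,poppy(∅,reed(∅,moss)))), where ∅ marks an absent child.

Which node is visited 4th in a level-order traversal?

rye

Level-order visits nodes level by level from the root, left to right within each level.
Level 0: sage
Level 1: aster, elm
Level 2: rye, kale, poppy
Level 3: teak, yew, reed
Level 4: moss
Full level-order sequence: sage, aster, elm, rye, kale, poppy, teak, yew, reed, moss.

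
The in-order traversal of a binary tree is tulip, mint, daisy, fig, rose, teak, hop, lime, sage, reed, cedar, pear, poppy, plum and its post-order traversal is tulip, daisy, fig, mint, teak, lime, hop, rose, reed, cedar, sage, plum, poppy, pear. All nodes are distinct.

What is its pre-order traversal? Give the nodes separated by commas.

The last element of post-order is the root; it splits in-order into left and right subtrees.
Root pear: left subtree has 11 nodes {tulip, mint, daisy, fig, rose, teak, hop, lime, sage, reed, cedar}, right has 2 {poppy, plum}.
  Root sage: left subtree has 8 nodes {tulip, mint, daisy, fig, rose, teak, hop, lime}, right has 2 {reed, cedar}.
    Root rose: left subtree has 4 nodes {tulip, mint, daisy, fig}, right has 3 {teak, hop, lime}.
      Root mint: left subtree has 1 node {tulip}, right has 2 {daisy, fig}.
        Root fig: left subtree has 1 node {daisy}, right has 0 { }.
      Root hop: left subtree has 1 node {teak}, right has 1 {lime}.
    Root cedar: left subtree has 1 node {reed}, right has 0 { }.
  Root poppy: left subtree has 0 nodes { }, right has 1 {plum}.

pear, sage, rose, mint, tulip, fig, daisy, hop, teak, lime, cedar, reed, poppy, plum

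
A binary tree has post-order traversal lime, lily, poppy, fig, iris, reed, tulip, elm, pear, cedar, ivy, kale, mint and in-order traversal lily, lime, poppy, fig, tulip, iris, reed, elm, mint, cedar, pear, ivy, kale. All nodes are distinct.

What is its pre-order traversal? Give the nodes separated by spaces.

The last element of post-order is the root; it splits in-order into left and right subtrees.
Root mint: left subtree has 8 nodes {lily, lime, poppy, fig, tulip, iris, reed, elm}, right has 4 {cedar, pear, ivy, kale}.
  Root elm: left subtree has 7 nodes {lily, lime, poppy, fig, tulip, iris, reed}, right has 0 { }.
    Root tulip: left subtree has 4 nodes {lily, lime, poppy, fig}, right has 2 {iris, reed}.
      Root fig: left subtree has 3 nodes {lily, lime, poppy}, right has 0 { }.
        Root poppy: left subtree has 2 nodes {lily, lime}, right has 0 { }.
          Root lily: left subtree has 0 nodes { }, right has 1 {lime}.
      Root reed: left subtree has 1 node {iris}, right has 0 { }.
  Root kale: left subtree has 3 nodes {cedar, pear, ivy}, right has 0 { }.
    Root ivy: left subtree has 2 nodes {cedar, pear}, right has 0 { }.
      Root cedar: left subtree has 0 nodes { }, right has 1 {pear}.

mint elm tulip fig poppy lily lime reed iris kale ivy cedar pear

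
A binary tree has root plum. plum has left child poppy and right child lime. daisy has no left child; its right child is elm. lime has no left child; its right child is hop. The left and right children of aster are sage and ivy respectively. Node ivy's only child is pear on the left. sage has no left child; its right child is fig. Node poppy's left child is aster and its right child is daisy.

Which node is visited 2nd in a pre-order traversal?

poppy

Pre-order visits the node, then its left subtree, then its right subtree.
Visit plum.
At plum: go left to poppy.
  Visit poppy.
  At poppy: go left to aster.
    Visit aster.
    At aster: go left to sage.
      Visit sage.
      At sage: no left child.
      At sage: go right to fig.
        fig is a leaf — visit fig.
    At aster: go right to ivy.
      Visit ivy.
      At ivy: go left to pear.
        pear is a leaf — visit pear.
      At ivy: no right child.
  At poppy: go right to daisy.
    Visit daisy.
    At daisy: no left child.
    At daisy: go right to elm.
      elm is a leaf — visit elm.
At plum: go right to lime.
  Visit lime.
  At lime: no left child.
  At lime: go right to hop.
    hop is a leaf — visit hop.
Full pre-order sequence: plum, poppy, aster, sage, fig, ivy, pear, daisy, elm, lime, hop.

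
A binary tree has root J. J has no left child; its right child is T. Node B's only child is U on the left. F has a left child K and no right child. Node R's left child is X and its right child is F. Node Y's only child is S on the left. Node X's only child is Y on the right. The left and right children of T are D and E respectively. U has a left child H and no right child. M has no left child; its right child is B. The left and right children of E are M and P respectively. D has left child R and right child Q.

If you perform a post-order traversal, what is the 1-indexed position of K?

4

Post-order visits the left subtree, then the right subtree, then the node.
At J: no left child.
At J: go right to T.
  At T: go left to D.
    At D: go left to R.
      At R: go left to X.
        At X: no left child.
        At X: go right to Y.
          At Y: go left to S.
            S is a leaf — visit S.
          At Y: no right child.
          Visit Y.
        Visit X.
      At R: go right to F.
        At F: go left to K.
          K is a leaf — visit K.
        At F: no right child.
        Visit F.
      Visit R.
    At D: go right to Q.
      Q is a leaf — visit Q.
    Visit D.
  At T: go right to E.
    At E: go left to M.
      At M: no left child.
      At M: go right to B.
        At B: go left to U.
          At U: go left to H.
            H is a leaf — visit H.
          At U: no right child.
          Visit U.
        At B: no right child.
        Visit B.
      Visit M.
    At E: go right to P.
      P is a leaf — visit P.
    Visit E.
  Visit T.
Visit J.
Full post-order sequence: S, Y, X, K, F, R, Q, D, H, U, B, M, P, E, T, J.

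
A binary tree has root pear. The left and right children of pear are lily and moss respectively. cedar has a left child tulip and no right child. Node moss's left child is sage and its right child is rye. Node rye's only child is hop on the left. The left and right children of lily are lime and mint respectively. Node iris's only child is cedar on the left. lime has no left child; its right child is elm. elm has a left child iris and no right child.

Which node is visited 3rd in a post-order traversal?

iris

Post-order visits the left subtree, then the right subtree, then the node.
At pear: go left to lily.
  At lily: go left to lime.
    At lime: no left child.
    At lime: go right to elm.
      At elm: go left to iris.
        At iris: go left to cedar.
          At cedar: go left to tulip.
            tulip is a leaf — visit tulip.
          At cedar: no right child.
          Visit cedar.
        At iris: no right child.
        Visit iris.
      At elm: no right child.
      Visit elm.
    Visit lime.
  At lily: go right to mint.
    mint is a leaf — visit mint.
  Visit lily.
At pear: go right to moss.
  At moss: go left to sage.
    sage is a leaf — visit sage.
  At moss: go right to rye.
    At rye: go left to hop.
      hop is a leaf — visit hop.
    At rye: no right child.
    Visit rye.
  Visit moss.
Visit pear.
Full post-order sequence: tulip, cedar, iris, elm, lime, mint, lily, sage, hop, rye, moss, pear.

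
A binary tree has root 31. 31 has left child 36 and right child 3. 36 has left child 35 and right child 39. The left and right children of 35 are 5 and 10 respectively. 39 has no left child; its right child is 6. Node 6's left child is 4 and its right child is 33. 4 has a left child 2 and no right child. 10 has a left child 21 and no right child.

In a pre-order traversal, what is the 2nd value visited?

Pre-order visits the node, then its left subtree, then its right subtree.
Visit 31.
At 31: go left to 36.
  Visit 36.
  At 36: go left to 35.
    Visit 35.
    At 35: go left to 5.
      5 is a leaf — visit 5.
    At 35: go right to 10.
      Visit 10.
      At 10: go left to 21.
        21 is a leaf — visit 21.
      At 10: no right child.
  At 36: go right to 39.
    Visit 39.
    At 39: no left child.
    At 39: go right to 6.
      Visit 6.
      At 6: go left to 4.
        Visit 4.
        At 4: go left to 2.
          2 is a leaf — visit 2.
        At 4: no right child.
      At 6: go right to 33.
        33 is a leaf — visit 33.
At 31: go right to 3.
  3 is a leaf — visit 3.
Full pre-order sequence: 31, 36, 35, 5, 10, 21, 39, 6, 4, 2, 33, 3.

36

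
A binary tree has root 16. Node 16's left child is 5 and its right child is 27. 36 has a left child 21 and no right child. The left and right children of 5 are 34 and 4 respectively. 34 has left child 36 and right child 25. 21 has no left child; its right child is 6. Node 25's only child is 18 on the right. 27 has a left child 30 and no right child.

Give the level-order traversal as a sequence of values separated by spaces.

Level-order visits nodes level by level from the root, left to right within each level.
Level 0: 16
Level 1: 5, 27
Level 2: 34, 4, 30
Level 3: 36, 25
Level 4: 21, 18
Level 5: 6

16 5 27 34 4 30 36 25 21 18 6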